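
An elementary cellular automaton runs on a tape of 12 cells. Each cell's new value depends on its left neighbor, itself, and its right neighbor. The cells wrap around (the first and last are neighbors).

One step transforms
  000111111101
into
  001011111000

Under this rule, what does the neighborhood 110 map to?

0

At position 9 the neighborhood is 110; the next row has 0 there.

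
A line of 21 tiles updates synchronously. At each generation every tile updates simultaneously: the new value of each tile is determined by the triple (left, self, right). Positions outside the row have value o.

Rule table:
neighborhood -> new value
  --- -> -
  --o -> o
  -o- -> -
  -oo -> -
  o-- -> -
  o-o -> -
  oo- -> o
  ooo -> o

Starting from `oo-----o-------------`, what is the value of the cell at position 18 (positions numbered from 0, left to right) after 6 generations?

o

oo----o-------------o
oo---o-------------o-
oo--o-------------o--
oo-o-------------o--o
oo--------------o--o-
oo-------------o--o--
position 18 holds o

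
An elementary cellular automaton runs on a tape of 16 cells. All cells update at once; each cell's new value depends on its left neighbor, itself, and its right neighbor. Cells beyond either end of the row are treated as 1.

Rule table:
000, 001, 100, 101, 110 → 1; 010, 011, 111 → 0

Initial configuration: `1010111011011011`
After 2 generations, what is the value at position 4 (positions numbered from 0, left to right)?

1

generation 1: 1101001101101100
generation 2: 0110110110110111
position 4 holds 1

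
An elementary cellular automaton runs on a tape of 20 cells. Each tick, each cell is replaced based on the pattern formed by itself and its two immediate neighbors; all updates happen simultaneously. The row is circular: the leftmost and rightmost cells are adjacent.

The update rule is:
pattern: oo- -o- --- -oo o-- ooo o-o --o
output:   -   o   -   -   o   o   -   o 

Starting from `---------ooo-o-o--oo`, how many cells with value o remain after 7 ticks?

7

o-------o-o--o-ooo--
oo-----oo-oooo--o-oo
o-o---o----oo-ooo--o
--oo-ooo--o----o-oo-
-o----o-oooo--oo---o
-oo--oo--oo-oo--o-oo
---oo--oo-----ooo---
count of o: 7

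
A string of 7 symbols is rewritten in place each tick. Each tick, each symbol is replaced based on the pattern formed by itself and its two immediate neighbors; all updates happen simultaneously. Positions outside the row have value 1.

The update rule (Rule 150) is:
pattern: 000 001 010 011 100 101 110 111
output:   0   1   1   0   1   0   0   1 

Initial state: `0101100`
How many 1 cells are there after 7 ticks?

0100011
0110101
0000100
1001111
0110111
0000011
1000101
count of 1: 3

3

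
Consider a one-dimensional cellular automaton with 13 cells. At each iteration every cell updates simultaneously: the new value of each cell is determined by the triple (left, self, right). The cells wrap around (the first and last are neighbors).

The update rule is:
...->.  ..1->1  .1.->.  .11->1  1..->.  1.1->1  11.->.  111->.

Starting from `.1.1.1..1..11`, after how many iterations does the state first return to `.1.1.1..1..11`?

iteration 1: 1.1.1..1..11.
iteration 2: .1.1..1..11.1
iteration 3: 1.1..1..11.1.
iteration 4: .1..1..11.1.1
iteration 5: 1..1..11.1.1.
iteration 6: ..1..11.1.1.1
iteration 7: .1..11.1.1.1.
iteration 8: 1..11.1.1.1..
iteration 9: ..11.1.1.1..1
iteration 10: .11.1.1.1..1.
iteration 11: 11.1.1.1..1..
iteration 12: 1.1.1.1..1..1
iteration 13: .1.1.1..1..11

13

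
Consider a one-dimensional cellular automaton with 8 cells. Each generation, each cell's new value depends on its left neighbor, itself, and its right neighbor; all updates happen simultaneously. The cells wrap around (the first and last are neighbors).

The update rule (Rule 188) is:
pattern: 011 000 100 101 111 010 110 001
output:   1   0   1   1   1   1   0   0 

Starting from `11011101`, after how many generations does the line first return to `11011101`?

generation 1: 10111011
generation 2: 01110111
generation 3: 11101110
generation 4: 11011101

4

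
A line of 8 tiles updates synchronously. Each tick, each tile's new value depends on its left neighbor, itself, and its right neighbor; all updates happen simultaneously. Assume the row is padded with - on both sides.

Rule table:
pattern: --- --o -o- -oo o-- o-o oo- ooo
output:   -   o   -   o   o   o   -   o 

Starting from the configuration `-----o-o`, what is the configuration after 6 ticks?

-o-o-o-o

----o-o-
---o-o-o
--o-o-o-
-o-o-o-o
o-o-o-o-
-o-o-o-o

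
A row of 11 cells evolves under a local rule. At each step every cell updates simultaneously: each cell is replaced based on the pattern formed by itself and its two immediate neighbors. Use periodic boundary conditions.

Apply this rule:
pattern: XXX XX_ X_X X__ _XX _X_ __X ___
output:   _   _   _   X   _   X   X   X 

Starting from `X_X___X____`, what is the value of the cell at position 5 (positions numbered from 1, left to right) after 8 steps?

X_XXXXXXXXX
___________
XXXXXXXXXXX
___________  (repeats step 2; period 2)
step 8: ___________
position 5 holds _

_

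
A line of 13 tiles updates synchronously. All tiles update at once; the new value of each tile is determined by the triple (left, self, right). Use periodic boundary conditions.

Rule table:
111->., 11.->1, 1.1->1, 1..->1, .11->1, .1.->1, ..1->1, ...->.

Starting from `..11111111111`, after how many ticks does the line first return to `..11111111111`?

111.........1
..11.......11
11111.....111
....11...11..
...1111.1111.
..11..111..11
1111111.11111
......111....
.....11.11...
....1111111..
...11.....11.
..1111...1111
111..11.11..1
..11111111111

14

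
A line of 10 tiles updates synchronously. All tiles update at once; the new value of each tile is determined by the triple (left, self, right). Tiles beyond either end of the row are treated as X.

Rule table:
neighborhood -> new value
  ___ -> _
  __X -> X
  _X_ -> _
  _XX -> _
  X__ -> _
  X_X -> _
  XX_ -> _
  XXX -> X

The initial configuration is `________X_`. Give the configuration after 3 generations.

_______X__
______X__X
_____X__X_

_____X__X_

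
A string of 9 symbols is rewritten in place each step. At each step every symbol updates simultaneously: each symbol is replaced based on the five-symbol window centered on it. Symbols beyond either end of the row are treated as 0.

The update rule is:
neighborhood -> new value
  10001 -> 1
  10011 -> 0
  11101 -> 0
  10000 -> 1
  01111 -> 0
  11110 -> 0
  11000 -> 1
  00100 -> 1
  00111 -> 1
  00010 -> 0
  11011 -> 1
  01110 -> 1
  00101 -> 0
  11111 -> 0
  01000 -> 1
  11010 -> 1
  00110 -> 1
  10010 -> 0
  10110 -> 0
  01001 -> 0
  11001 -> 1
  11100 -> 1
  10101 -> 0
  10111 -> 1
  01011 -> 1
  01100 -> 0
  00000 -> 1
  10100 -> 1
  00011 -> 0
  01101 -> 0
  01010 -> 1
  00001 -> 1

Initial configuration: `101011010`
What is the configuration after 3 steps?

step 1: 010100111
step 2: 001100111
step 3: 101010111

101010111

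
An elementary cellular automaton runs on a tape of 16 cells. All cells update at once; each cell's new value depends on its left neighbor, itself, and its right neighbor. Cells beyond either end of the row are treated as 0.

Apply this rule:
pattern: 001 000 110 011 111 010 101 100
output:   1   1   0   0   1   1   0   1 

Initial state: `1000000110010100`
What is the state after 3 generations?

1111111001110111
0111110110100010
1011100000111111

1011100000111111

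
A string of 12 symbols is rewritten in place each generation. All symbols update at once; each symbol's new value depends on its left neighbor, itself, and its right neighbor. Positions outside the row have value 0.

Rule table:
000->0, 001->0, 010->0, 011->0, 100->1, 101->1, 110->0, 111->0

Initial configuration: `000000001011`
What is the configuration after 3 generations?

000000000100
000000000010
000000000001

000000000001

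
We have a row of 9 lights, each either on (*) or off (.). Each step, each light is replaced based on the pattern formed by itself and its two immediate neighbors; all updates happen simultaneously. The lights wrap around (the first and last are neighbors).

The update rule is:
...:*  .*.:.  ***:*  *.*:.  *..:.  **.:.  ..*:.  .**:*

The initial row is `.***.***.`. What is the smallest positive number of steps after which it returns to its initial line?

7

step 1: .**..**..
step 2: .*...*..*
step 3: ...*.....
step 4: **...****
step 5: *..*.****
step 6: .....****
step 7: .***.***.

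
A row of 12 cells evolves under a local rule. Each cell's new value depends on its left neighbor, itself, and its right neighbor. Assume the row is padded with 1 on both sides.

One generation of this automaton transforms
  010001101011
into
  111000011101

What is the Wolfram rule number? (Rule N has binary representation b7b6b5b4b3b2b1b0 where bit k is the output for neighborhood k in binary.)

180

position 11: 111 → 1  (bit 7 = 1)
position 6: 110 → 0  (bit 6 = 0)
position 0: 101 → 1  (bit 5 = 1)
position 2: 100 → 1  (bit 4 = 1)
position 5: 011 → 0  (bit 3 = 0)
position 1: 010 → 1  (bit 2 = 1)
position 4: 001 → 0  (bit 1 = 0)
position 3: 000 → 0  (bit 0 = 0)
bits b7..b0 = 10110100 = 180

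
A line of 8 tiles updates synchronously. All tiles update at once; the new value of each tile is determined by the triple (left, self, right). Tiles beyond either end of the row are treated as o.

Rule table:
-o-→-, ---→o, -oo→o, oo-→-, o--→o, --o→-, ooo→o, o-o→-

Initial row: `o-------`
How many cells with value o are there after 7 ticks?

3

tick 1: -oooooo-
tick 2: -ooooo--
tick 3: -oooo-o-
tick 4: -ooo----
tick 5: -oo-ooo-
tick 6: -o--oo--
tick 7: --o-o-o-
count of o: 3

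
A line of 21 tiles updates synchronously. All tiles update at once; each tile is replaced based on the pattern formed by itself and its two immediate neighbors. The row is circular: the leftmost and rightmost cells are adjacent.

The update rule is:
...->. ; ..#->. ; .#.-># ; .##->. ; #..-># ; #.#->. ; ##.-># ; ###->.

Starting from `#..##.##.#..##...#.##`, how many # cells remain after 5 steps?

10

step 1: ##..#..#.##..##..#...
step 2: .##.##.#..##..##.##..
step 3: ..#..#.##..##..#..##.
step 4: ..##.#..##..##.##..##
step 5: #..#.##..##..#..##..#
count of #: 10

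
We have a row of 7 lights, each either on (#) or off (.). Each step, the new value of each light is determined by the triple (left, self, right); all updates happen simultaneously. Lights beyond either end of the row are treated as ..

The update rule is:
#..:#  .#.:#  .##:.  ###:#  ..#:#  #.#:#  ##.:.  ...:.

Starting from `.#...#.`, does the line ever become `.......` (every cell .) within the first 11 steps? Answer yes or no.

no

step 1: ###.###
step 2: .#.#.#.
step 3: #######
step 4: .#####.
step 5: #.###.#
step 6: ##.#.##
step 7: ..###..
step 8: .#.#.#.  (repeats step 2; period 6)
step 11: #.###.#
step 11 is #.###.#, still not uniform .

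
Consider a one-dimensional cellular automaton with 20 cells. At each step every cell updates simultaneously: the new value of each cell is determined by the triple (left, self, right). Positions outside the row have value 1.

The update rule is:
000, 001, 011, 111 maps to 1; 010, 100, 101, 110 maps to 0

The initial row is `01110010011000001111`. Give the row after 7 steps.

01110011111111111111

01100100110011111111
01001001100111111111
00010011001111111111
01100110011111111111
01001100111111111111
00011001111111111111
01110011111111111111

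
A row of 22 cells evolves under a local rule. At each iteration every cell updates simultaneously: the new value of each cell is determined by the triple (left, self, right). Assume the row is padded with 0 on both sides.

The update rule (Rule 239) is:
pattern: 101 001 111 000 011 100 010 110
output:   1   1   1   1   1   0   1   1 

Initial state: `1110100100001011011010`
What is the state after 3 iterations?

1111111111111111111110

iteration 1: 1111101101111111111110
iteration 2: 1111111111111111111110
iteration 3: 1111111111111111111110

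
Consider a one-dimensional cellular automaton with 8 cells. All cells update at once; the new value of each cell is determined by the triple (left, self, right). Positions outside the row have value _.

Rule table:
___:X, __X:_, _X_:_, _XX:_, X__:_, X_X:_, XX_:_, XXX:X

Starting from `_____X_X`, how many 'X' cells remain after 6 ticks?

XXXX____
_XX__XXX
______X_
XXXXX___
_XXX__XX
__X_____
count of X: 1

1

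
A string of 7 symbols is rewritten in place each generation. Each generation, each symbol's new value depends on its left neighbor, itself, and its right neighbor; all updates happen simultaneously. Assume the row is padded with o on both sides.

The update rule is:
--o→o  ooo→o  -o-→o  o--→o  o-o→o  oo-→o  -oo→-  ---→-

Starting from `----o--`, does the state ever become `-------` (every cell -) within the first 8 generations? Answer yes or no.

o--oooo
ooo-ooo
oooo-oo
ooooo-o
oooooo-
ooooooo
ooooooo  (fixed point — unchanged through generation 8)
generation 8 is ooooooo, still not uniform -

no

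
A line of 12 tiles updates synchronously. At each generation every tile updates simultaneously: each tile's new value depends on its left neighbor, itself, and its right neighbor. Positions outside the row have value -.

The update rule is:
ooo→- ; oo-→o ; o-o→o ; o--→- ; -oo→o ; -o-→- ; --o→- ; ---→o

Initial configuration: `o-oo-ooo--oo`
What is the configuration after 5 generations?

oo--o--ooo-o

-ooooo-o--oo
-o---oo---oo
---o-oo-o-oo
oo--oooo-ooo
oo--o--ooo-o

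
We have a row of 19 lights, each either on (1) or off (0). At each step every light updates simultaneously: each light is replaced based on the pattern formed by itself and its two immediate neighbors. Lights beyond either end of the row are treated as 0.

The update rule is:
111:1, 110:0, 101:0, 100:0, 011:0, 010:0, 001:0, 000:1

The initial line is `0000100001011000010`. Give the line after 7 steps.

1000110011111100000

1110001100000011000
0100100001111000011
0000001100110011000
1111100000000000011
0111001111111111000
0010000111111110011
1000110011111100000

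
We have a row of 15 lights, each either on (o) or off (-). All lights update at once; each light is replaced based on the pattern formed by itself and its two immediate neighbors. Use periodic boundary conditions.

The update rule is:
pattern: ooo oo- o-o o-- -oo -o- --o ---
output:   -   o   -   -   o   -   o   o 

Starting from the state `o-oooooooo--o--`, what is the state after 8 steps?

--o------o-o--o
-o--ooooo----o-
o--oo---o-ooo--
--ooo-oo--o-o-o
-oo-o-oo-o-----
ooo---oo---oooo
--o-oooo-ooo---
oo--o--o-o-o-oo

oo--o--o-o-o-oo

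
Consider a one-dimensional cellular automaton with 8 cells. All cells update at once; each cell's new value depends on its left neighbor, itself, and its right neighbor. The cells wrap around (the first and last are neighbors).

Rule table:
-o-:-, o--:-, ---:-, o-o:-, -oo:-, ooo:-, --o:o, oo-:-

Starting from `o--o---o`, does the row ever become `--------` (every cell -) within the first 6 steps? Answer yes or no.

no

--o---o-
-o---o--
o---o---
---o---o
--o---o-  (repeats step 1; period 4)
step 6: -o---o--
step 6 is -o---o--, still not uniform -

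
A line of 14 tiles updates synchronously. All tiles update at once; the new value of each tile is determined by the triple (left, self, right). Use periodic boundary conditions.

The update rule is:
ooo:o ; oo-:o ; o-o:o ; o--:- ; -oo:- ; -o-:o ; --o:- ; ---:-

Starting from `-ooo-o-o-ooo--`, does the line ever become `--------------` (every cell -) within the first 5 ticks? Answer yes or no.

no

tick 1: --ooooooo-oo--
tick 2: ---ooooooo-o--
tick 3: ----oooooooo--
tick 4: -----ooooooo--
tick 5: ------oooooo--
tick 5 is ------oooooo--, still not uniform -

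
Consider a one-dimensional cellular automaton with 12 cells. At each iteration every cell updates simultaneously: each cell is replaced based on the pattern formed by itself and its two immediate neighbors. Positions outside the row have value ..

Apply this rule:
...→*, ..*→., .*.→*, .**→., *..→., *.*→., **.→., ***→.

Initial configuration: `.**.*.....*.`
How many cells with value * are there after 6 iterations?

iteration 1: ....*.***.*.
iteration 2: ***.*.....*.
iteration 3: ....*.***.*.  (repeats iteration 1; period 2)
iteration 6: ***.*.....*.
count of *: 5

5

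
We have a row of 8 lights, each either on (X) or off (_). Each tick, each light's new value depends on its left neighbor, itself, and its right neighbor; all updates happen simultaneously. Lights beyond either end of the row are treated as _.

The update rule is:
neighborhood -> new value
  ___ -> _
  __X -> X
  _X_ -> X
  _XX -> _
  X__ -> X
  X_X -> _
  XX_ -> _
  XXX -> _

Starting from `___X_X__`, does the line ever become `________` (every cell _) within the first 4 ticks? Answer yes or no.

no

__XX_XX_
_X_____X
XXX___XX
___X_X__
tick 4 is ___X_X__, still not uniform _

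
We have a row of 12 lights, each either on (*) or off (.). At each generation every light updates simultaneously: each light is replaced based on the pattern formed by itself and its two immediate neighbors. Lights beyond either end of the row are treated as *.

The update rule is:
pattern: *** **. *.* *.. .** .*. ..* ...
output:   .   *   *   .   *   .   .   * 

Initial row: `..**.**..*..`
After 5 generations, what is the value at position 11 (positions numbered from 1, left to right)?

*

generation 1: ..*****.....
generation 2: ..*...*.***.
generation 3: ....*..**.**
generation 4: .**....****.
generation 5: ***.**.*..**
position 11 holds *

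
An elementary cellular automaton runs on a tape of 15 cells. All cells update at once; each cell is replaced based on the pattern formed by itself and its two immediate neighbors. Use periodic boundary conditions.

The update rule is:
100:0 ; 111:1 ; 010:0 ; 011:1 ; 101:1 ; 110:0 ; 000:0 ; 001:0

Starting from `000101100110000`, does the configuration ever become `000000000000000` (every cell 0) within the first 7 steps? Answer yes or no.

000011000100000
000010000000000
000000000000000
all cells are 0 at step 3

yes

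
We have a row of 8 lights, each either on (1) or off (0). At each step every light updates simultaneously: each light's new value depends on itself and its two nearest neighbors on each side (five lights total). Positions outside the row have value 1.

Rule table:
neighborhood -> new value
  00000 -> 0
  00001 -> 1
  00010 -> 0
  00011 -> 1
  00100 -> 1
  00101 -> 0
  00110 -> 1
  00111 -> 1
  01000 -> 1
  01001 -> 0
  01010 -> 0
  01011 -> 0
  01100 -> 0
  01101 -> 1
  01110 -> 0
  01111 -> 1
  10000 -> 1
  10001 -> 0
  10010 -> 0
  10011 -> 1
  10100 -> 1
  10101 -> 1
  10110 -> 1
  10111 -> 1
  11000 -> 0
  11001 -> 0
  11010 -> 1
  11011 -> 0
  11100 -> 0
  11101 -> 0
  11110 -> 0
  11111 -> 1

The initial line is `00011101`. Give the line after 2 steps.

01100011

00110001
01100011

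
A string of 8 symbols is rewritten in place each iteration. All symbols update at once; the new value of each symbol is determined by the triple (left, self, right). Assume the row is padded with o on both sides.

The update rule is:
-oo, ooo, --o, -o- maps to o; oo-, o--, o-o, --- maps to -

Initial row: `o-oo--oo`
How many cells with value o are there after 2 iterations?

6

--o--ooo
-oo-oooo
count of o: 6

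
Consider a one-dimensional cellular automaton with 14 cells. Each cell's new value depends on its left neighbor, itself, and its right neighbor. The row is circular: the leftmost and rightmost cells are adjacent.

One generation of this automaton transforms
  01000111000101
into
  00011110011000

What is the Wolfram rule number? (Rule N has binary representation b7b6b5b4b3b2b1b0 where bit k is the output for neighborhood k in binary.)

139

position 6: 111 → 1  (bit 7 = 1)
position 7: 110 → 0  (bit 6 = 0)
position 0: 101 → 0  (bit 5 = 0)
position 2: 100 → 0  (bit 4 = 0)
position 5: 011 → 1  (bit 3 = 1)
position 1: 010 → 0  (bit 2 = 0)
position 4: 001 → 1  (bit 1 = 1)
position 3: 000 → 1  (bit 0 = 1)
bits b7..b0 = 10001011 = 139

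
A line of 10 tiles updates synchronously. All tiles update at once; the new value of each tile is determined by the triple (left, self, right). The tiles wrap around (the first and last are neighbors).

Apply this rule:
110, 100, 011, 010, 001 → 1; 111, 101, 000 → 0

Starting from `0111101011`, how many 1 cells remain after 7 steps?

step 1: 0100101011
step 2: 0111101011  (repeats step 0; period 2)
step 7: 0100101011
count of 1: 5

5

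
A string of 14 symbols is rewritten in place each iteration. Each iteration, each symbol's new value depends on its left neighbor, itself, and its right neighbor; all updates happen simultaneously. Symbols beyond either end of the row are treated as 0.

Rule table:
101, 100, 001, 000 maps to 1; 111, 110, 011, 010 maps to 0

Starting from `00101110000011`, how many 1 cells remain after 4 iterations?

6

iteration 1: 11010001111100
iteration 2: 00101110000011  (repeats iteration 0; period 2)
iteration 4: 00101110000011
count of 1: 6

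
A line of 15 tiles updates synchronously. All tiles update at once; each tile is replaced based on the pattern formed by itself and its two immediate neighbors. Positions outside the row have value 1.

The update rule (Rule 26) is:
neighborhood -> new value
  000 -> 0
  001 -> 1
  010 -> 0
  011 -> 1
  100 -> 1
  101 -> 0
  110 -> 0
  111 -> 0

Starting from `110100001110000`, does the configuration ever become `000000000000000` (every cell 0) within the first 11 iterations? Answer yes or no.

no

iteration 1: 000010011001001
iteration 2: 100101110110111
iteration 3: 011001000100100
iteration 4: 010110101011011
iteration 5: 000100000010010
iteration 6: 101010000101100
iteration 7: 000001001001011
iteration 8: 100010110110010
iteration 9: 010100100101100
iteration 10: 000011011001011
iteration 11: 100110010110010
iteration 11 is 100110010110010, still not uniform 0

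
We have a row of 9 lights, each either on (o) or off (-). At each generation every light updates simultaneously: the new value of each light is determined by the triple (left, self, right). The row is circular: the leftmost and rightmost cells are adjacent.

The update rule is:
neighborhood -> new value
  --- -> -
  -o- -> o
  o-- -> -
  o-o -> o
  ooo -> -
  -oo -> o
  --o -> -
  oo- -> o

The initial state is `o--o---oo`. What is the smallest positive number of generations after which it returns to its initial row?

2

o--o---o-
o--o---oo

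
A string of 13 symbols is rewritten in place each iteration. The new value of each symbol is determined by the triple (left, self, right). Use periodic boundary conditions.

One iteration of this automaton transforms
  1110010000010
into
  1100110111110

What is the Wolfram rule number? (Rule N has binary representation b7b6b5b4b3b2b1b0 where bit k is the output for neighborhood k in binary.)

position 1: 111 → 1  (bit 7 = 1)
position 2: 110 → 0  (bit 6 = 0)
position 12: 101 → 0  (bit 5 = 0)
position 3: 100 → 0  (bit 4 = 0)
position 0: 011 → 1  (bit 3 = 1)
position 5: 010 → 1  (bit 2 = 1)
position 4: 001 → 1  (bit 1 = 1)
position 7: 000 → 1  (bit 0 = 1)
bits b7..b0 = 10001111 = 143

143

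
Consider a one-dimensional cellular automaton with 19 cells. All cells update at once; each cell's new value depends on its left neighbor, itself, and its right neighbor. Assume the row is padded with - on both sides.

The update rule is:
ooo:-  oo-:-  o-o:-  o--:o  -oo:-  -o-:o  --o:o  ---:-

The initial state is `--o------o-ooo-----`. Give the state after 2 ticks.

tick 1: -ooo----oo----o----
tick 2: o---o--o--o--ooo---

o---o--o--o--ooo---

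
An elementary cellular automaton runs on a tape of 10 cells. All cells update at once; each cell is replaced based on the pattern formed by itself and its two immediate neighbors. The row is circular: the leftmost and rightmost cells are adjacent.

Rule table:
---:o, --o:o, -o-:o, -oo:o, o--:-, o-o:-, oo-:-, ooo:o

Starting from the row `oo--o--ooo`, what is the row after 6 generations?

o--oo-oooo
--oo--oooo
-oo--oooo-
oo--oooo--
o--oooo--o
--oooo--oo

--oooo--oo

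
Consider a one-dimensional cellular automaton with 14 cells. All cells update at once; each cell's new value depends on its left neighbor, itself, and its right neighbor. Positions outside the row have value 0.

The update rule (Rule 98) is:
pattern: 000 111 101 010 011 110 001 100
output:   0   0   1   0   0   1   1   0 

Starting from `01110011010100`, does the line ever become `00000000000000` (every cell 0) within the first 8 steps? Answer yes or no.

no

10010101101000
00101010110000
01010101010000
10101010100000
01010101000000
10101010000000
01010100000000
10101000000000
step 8 is 10101000000000, still not uniform 0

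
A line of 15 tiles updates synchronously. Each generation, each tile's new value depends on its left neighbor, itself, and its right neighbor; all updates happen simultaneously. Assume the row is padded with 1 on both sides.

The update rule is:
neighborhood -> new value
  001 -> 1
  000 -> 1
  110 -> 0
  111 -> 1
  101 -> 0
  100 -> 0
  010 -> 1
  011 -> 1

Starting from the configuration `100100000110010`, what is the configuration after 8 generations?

010101100111111

001101111100110
011001111001100
010011110011001
010111100110011
010111001100111
010110011001111
010100110011111
010101100111111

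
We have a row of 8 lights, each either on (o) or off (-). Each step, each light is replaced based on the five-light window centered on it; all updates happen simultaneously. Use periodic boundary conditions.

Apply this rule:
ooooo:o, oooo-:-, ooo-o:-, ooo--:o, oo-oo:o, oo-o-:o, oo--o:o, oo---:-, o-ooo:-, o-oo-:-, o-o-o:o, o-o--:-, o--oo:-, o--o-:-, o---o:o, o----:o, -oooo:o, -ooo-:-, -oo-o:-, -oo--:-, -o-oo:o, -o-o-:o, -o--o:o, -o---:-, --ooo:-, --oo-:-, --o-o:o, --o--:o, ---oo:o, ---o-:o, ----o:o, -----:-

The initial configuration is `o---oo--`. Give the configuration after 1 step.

o-oo--o-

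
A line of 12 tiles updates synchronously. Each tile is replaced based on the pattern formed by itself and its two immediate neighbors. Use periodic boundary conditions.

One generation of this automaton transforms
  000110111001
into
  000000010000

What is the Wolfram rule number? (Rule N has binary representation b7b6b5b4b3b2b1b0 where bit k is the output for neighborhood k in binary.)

position 7: 111 → 1  (bit 7 = 1)
position 4: 110 → 0  (bit 6 = 0)
position 5: 101 → 0  (bit 5 = 0)
position 0: 100 → 0  (bit 4 = 0)
position 3: 011 → 0  (bit 3 = 0)
position 11: 010 → 0  (bit 2 = 0)
position 2: 001 → 0  (bit 1 = 0)
position 1: 000 → 0  (bit 0 = 0)
bits b7..b0 = 10000000 = 128

128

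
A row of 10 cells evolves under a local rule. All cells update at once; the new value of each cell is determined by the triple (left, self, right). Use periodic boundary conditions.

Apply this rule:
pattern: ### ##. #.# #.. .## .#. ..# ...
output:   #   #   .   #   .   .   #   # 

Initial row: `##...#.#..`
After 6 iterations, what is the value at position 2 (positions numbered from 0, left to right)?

.

iteration 1: .####...##
iteration 2: ..######.#
iteration 3: ##.#####..
iteration 4: .#..######
iteration 5: ..##.#####
iteration 6: ##.#..####
position 2 holds .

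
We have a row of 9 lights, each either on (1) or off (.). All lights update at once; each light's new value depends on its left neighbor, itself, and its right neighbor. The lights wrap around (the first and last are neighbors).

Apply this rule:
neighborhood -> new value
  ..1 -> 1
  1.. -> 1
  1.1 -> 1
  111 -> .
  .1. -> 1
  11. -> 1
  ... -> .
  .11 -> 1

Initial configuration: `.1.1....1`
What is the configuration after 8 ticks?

....1111.

tick 1: 11111..11
tick 2: ....1111.
tick 3: ...11..11
tick 4: 1.1111111
tick 5: 111......
tick 6: 1.11....1
tick 7: 11111..11  (repeats tick 1; period 6)
tick 8: ....1111.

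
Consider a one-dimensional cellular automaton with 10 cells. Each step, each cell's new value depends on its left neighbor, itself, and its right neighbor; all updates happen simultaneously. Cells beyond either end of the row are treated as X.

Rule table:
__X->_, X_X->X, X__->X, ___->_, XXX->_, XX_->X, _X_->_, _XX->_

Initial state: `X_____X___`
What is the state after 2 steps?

XX_____X__
_XX_____X_

_XX_____X_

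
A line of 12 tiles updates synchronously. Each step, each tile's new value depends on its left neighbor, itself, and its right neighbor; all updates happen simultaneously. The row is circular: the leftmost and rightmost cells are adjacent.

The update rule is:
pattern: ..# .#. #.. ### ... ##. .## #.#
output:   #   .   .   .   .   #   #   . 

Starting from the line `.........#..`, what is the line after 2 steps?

.......#....

........#...
.......#....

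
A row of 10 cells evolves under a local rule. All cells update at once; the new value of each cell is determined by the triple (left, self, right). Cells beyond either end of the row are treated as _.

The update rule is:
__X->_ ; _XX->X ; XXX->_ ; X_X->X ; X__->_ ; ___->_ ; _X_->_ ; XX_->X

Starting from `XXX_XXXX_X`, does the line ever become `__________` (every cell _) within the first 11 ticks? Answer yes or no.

tick 1: X_XXX__XX_
tick 2: _XX_X__XX_
tick 3: _XXX___XX_
tick 4: _X_X___XX_
tick 5: __X____XX_
tick 6: _______XX_
tick 7: _______XX_  (fixed point — unchanged through tick 11)
tick 11 is _______XX_, still not uniform _

no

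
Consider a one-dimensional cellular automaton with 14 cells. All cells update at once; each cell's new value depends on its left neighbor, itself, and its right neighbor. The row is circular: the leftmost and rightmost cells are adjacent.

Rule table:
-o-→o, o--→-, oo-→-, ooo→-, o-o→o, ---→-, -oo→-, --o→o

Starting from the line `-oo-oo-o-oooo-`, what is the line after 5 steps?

--oo------o--o

o--o--ooo-----
o-oo-o-------o
-o--oo------o-
oo-o-------oo-
--oo------o--o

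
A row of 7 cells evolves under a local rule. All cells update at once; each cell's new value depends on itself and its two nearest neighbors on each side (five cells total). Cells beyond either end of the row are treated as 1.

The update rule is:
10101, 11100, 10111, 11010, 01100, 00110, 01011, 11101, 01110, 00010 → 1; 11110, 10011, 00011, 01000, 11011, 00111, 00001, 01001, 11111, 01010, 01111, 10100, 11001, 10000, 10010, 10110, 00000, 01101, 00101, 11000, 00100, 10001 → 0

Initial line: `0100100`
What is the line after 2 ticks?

1000000

1000000
1000000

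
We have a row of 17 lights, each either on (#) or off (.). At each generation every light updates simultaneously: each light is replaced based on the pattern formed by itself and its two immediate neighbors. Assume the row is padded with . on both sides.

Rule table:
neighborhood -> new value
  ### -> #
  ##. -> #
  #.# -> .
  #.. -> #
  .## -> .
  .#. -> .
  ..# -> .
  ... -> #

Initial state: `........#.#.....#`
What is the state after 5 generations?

generation 1: #######....####..
generation 2: .#########..#####
generation 3: ..#########..####
generation 4: #..#########..###
generation 5: .#..#########..##

.#..#########..##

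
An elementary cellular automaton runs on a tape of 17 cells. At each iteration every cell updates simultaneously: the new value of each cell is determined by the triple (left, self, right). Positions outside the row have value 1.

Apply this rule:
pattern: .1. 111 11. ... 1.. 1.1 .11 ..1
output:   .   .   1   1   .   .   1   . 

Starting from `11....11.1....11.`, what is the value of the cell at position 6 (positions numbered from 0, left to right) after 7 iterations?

iteration 1: .1.11.11...11.11.
iteration 2: ...11.11.1.11.11.
iteration 3: .1.11.11...11.11.  (repeats iteration 1; period 2)
iteration 7: .1.11.11...11.11.
position 6 holds 1

1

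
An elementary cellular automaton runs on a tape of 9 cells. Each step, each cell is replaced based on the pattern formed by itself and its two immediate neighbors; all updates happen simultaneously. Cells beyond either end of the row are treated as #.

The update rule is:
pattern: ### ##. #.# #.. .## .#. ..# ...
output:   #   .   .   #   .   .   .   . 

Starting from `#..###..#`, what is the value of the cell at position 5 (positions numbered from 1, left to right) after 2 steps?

.

.#..#.#..
..#....#.
position 5 holds .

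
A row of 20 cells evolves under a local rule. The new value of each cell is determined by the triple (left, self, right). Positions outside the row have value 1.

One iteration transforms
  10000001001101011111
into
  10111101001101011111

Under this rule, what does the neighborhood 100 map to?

At position 1 the neighborhood is 100; the next row has 0 there.

0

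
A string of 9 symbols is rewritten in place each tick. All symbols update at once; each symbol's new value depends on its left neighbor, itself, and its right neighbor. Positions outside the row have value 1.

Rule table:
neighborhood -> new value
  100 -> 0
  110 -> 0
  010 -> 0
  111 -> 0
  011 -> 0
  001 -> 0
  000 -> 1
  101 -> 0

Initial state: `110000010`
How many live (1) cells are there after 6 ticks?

000111000
010000010
000111000  (repeats tick 1; period 2)
tick 6: 010000010
count of 1: 2

2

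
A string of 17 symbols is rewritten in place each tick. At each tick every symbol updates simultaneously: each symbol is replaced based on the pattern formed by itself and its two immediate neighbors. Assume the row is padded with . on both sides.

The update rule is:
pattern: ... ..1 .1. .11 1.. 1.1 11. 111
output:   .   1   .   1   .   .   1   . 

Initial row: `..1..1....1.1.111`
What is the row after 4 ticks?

.1....1....1.....

.1..1....1....1.1
1..1....1....1...
..1....1....1....
.1....1....1.....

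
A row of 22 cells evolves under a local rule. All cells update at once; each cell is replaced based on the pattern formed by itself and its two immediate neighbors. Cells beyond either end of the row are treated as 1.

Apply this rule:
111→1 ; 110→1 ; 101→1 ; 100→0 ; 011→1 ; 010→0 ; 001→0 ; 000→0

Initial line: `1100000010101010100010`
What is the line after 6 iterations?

1100000001010101000001
1100000000101010000001
1100000000010100000001
1100000000001000000001
1100000000000000000001
1100000000000000000001

1100000000000000000001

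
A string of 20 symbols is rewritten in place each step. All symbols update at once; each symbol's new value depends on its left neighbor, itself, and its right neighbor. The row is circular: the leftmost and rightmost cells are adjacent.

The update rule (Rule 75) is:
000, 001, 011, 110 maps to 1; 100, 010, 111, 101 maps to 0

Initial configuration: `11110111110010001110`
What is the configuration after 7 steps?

11101011010001000111

10010100010100111010
00100001100001101000
11001111101111100011
01011000101000101110
10011011000011001010
00111011011111010000
11101011010001000111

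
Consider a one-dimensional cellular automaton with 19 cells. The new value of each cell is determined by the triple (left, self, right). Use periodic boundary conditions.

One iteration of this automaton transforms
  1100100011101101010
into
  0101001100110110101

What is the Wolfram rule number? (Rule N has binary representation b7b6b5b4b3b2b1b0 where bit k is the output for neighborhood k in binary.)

position 9: 111 → 0  (bit 7 = 0)
position 1: 110 → 1  (bit 6 = 1)
position 11: 101 → 1  (bit 5 = 1)
position 2: 100 → 0  (bit 4 = 0)
position 0: 011 → 0  (bit 3 = 0)
position 4: 010 → 0  (bit 2 = 0)
position 3: 001 → 1  (bit 1 = 1)
position 6: 000 → 1  (bit 0 = 1)
bits b7..b0 = 01100011 = 99

99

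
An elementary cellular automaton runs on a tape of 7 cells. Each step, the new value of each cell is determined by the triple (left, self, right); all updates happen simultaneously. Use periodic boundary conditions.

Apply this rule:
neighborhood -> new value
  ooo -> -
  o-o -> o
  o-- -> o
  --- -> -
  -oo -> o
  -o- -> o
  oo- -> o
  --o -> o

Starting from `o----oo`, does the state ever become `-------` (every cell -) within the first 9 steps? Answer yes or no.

yes

oo--oo-
ooooooo
-------
all cells are - at step 3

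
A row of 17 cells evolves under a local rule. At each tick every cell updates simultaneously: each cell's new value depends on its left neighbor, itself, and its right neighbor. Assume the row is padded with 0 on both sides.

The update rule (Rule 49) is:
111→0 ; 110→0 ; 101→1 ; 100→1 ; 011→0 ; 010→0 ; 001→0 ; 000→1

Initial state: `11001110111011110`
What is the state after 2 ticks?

10011100110011100

00100001000100001
10011100110011100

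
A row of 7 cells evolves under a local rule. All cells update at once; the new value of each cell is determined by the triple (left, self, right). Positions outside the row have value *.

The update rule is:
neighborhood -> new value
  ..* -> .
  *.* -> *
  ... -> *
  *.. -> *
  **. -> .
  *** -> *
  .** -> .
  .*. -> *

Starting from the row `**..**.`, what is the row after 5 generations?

***..**

*.*...*
.****..
*.**.*.
.*..***
***..**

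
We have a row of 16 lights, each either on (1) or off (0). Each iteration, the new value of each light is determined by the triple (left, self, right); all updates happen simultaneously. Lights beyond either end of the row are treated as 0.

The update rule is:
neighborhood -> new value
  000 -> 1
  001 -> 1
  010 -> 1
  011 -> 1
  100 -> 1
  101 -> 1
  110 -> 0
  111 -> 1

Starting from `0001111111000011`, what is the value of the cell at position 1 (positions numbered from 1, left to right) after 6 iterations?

1111111110111110
1111111101111101
1111111011111011
1111110111110110
1111101111101101
1111011111011011
position 1 holds 1

1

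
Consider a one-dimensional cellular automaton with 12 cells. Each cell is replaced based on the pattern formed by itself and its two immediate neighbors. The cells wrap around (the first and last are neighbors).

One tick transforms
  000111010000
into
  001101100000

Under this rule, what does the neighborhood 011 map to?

1

At position 3 the neighborhood is 011; the next row has 1 there.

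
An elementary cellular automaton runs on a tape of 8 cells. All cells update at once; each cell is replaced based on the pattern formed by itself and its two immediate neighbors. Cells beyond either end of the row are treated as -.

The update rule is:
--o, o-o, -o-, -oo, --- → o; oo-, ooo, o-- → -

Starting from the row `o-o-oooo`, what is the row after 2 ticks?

ooooo---
o-----oo

o-----oo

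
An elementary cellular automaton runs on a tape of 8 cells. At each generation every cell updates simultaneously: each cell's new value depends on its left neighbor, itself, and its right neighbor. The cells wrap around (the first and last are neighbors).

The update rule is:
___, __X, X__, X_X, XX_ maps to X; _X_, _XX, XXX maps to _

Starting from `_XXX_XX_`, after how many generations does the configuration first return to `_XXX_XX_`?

16

X__XX_XX
XXX_XX__
__XX_XXX
XX_XX__X
_XX_XXX_
X_XX__XX
XX_XXX__
_XX__XXX
X_XXX__X
XX__XXX_
_XXX__XX
X__XXX_X
XXX__XX_
__XXX_XX
XX__XX_X
_XXX_XX_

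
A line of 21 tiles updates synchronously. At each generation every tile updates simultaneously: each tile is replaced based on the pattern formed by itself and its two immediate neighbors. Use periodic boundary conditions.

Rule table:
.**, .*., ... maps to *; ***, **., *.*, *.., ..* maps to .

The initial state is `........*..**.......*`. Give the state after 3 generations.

.******.*..*..*****.*
.*......*..*..*.....*
.*.****.*..*..*.***.*

.*.****.*..*..*.***.*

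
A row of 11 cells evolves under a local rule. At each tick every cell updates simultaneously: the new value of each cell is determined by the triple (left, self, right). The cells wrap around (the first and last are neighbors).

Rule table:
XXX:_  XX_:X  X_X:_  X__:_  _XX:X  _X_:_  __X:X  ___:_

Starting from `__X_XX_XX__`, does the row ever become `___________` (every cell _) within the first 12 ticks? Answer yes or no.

tick 1: _X__XX_XX__
tick 2: X__XXX_XX__
tick 3: __XX_X_XX_X
tick 4: _XXX___XX__
tick 5: XX_X__XXX__
tick 6: XX___XX_X_X
tick 7: _X__XXX___X
tick 8: ___XX_X__X_
tick 9: __XXX___X__
tick 10: _XX_X__X___
tick 11: XXX___X____
tick 12: X_X__X____X
tick 12 is X_X__X____X, still not uniform _

no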